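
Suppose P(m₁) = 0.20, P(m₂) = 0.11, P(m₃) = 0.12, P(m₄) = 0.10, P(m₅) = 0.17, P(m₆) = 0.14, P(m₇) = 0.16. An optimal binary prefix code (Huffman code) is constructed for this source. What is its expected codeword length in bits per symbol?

Repeatedly combine the two least-probable nodes; the expected code length is the sum of the merged weights.
merge 1/10 + 11/100 → 21/100
merge 3/25 + 7/50 → 13/50
merge 4/25 + 17/100 → 33/100
merge 1/5 + 21/100 → 41/100
merge 13/50 + 33/100 → 59/100
merge 41/100 + 59/100 → 1
L = 21/100 + 13/50 + 33/100 + 41/100 + 59/100 + 1 = 14/5 = 2.8 bits/symbol.

2.8 bits/symbol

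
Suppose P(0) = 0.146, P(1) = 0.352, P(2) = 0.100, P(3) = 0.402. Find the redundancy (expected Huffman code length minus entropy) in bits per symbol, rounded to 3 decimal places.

Entropy H = −Σ p log₂ p ≈ 1.7962 bits.
Huffman merges: 1/10+73/500→123/500; 123/500+44/125→299/500; 201/500+299/500→1. L = 461/250 ≈ 1.8440.
L − H = 1.8440 − 1.7962 = 0.048 bits.

0.048 bits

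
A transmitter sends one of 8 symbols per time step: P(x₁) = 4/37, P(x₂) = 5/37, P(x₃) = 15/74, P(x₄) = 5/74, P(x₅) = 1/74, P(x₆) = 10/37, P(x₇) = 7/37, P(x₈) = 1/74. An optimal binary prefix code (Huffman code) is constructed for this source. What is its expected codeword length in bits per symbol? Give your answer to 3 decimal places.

Repeatedly combine the two least-probable nodes; the expected code length is the sum of the merged weights.
merge 1/74 + 1/74 → 1/37
merge 1/37 + 5/74 → 7/74
merge 7/74 + 4/37 → 15/74
merge 5/37 + 7/37 → 12/37
merge 15/74 + 15/74 → 15/37
merge 10/37 + 12/37 → 22/37
merge 15/37 + 22/37 → 1
L = 1/37 + 7/74 + 15/74 + 12/37 + 15/37 + 22/37 + 1 = 98/37 ≈ 2.649 bits/symbol.

2.649 bits/symbol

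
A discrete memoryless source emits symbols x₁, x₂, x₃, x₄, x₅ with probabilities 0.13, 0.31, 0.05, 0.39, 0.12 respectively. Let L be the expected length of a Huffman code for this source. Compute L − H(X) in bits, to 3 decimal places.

Entropy H = −Σ p log₂ p ≈ 2.0194 bits.
Huffman merges: 1/20+3/25→17/100; 13/100+17/100→3/10; 3/10+31/100→61/100; 39/100+61/100→1. L = 52/25 ≈ 2.0800.
L − H = 2.0800 − 2.0194 = 0.061 bits.

0.061 bits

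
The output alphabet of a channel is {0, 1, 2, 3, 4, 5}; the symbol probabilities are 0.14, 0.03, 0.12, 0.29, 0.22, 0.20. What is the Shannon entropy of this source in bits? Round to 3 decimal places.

H = −Σ pᵢ log₂ pᵢ.
−0.14·log₂(0.14) = 0.3971
−0.03·log₂(0.03) = 0.1518
−0.12·log₂(0.12) = 0.3671
−0.29·log₂(0.29) = 0.5179
−0.22·log₂(0.22) = 0.4806
−0.20·log₂(0.20) = 0.4644
Sum ≈ 2.3788 → 2.379 bits.

2.379 bits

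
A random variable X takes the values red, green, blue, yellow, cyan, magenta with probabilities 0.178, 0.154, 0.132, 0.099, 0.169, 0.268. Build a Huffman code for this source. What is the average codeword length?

Repeatedly combine the two least-probable nodes; the expected code length is the sum of the merged weights.
merge 99/1000 + 33/250 → 231/1000
merge 77/500 + 169/1000 → 323/1000
merge 89/500 + 231/1000 → 409/1000
merge 67/250 + 323/1000 → 591/1000
merge 409/1000 + 591/1000 → 1
L = 231/1000 + 323/1000 + 409/1000 + 591/1000 + 1 = 1277/500 = 2.554 bits/symbol.

2.554 bits/symbol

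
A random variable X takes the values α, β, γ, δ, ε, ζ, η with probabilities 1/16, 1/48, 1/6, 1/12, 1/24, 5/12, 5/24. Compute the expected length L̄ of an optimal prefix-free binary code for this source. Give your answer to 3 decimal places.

2.354 bits/symbol

Repeatedly combine the two least-probable nodes; the expected code length is the sum of the merged weights.
merge 1/48 + 1/24 → 1/16
merge 1/16 + 1/16 → 1/8
merge 1/12 + 1/8 → 5/24
merge 1/6 + 5/24 → 3/8
merge 5/24 + 3/8 → 7/12
merge 5/12 + 7/12 → 1
L = 1/16 + 1/8 + 5/24 + 3/8 + 7/12 + 1 = 113/48 ≈ 2.354 bits/symbol.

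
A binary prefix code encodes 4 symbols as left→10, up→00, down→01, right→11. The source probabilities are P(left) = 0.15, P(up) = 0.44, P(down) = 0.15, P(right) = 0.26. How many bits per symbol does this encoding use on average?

L̄ = Σ pᵢ·ℓᵢ = 0.15·2 + 0.44·2 + 0.15·2 + 0.26·2 = 2 bits/symbol.

2 bits/symbol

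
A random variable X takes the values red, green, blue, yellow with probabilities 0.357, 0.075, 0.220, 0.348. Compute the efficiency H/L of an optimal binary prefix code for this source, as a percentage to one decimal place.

94.0%

Entropy H = −Σ p log₂ p ≈ 1.8213 bits.
Huffman merges: 3/40+11/50→59/200; 59/200+87/250→643/1000; 357/1000+643/1000→1. L = 969/500 ≈ 1.9380.
Efficiency = H/L = 1.8213/1.9380 = 94.0%.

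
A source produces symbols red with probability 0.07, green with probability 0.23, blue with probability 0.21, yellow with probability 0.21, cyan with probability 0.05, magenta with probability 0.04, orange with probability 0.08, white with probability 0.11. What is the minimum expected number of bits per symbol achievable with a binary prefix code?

Repeatedly combine the two least-probable nodes; the expected code length is the sum of the merged weights.
merge 1/25 + 1/20 → 9/100
merge 7/100 + 2/25 → 3/20
merge 9/100 + 11/100 → 1/5
merge 3/20 + 1/5 → 7/20
merge 21/100 + 21/100 → 21/50
merge 23/100 + 7/20 → 29/50
merge 21/50 + 29/50 → 1
L = 9/100 + 3/20 + 1/5 + 7/20 + 21/50 + 29/50 + 1 = 279/100 = 2.79 bits/symbol.

2.79 bits/symbol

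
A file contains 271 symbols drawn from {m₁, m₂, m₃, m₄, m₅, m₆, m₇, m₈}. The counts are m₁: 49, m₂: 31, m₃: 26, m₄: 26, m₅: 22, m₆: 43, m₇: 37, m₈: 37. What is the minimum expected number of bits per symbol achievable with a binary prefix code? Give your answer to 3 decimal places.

2.996 bits/symbol

Probabilities are the counts divided by 271.
Repeatedly combine the two least-probable nodes; the expected code length is the sum of the merged weights.
merge 22/271 + 26/271 → 48/271
merge 26/271 + 31/271 → 57/271
merge 37/271 + 37/271 → 74/271
merge 43/271 + 48/271 → 91/271
merge 49/271 + 57/271 → 106/271
merge 74/271 + 91/271 → 165/271
merge 106/271 + 165/271 → 1
L = 48/271 + 57/271 + 74/271 + 91/271 + 106/271 + 165/271 + 1 = 812/271 ≈ 2.996 bits/symbol.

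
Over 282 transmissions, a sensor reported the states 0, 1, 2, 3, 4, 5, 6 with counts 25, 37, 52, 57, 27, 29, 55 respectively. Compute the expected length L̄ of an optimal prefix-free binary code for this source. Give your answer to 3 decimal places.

2.787 bits/symbol

Probabilities are the counts divided by 282.
Repeatedly combine the two least-probable nodes; the expected code length is the sum of the merged weights.
merge 25/282 + 9/94 → 26/141
merge 29/282 + 37/282 → 11/47
merge 26/141 + 26/141 → 52/141
merge 55/282 + 19/94 → 56/141
merge 11/47 + 52/141 → 85/141
merge 56/141 + 85/141 → 1
L = 26/141 + 11/47 + 52/141 + 56/141 + 85/141 + 1 = 131/47 ≈ 2.787 bits/symbol.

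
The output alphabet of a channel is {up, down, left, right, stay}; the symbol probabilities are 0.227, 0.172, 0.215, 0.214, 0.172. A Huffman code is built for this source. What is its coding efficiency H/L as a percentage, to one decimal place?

Entropy H = −Σ p log₂ p ≈ 2.3120 bits.
Huffman merges: 43/250+43/250→43/125; 107/500+43/200→429/1000; 227/1000+43/125→571/1000; 429/1000+571/1000→1. L = 293/125 ≈ 2.3440.
Efficiency = H/L = 2.3120/2.3440 = 98.6%.

98.6%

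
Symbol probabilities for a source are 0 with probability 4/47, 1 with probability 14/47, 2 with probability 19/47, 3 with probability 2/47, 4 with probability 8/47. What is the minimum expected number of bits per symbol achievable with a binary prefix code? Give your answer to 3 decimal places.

Repeatedly combine the two least-probable nodes; the expected code length is the sum of the merged weights.
merge 2/47 + 4/47 → 6/47
merge 6/47 + 8/47 → 14/47
merge 14/47 + 14/47 → 28/47
merge 19/47 + 28/47 → 1
L = 6/47 + 14/47 + 28/47 + 1 = 95/47 ≈ 2.021 bits/symbol.

2.021 bits/symbol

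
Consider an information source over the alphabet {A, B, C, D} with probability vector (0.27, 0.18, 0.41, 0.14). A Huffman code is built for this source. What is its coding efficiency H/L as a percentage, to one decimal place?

98.4%

Entropy H = −Σ p log₂ p ≈ 1.8798 bits.
Huffman merges: 7/50+9/50→8/25; 27/100+8/25→59/100; 41/100+59/100→1. L = 191/100 ≈ 1.9100.
Efficiency = H/L = 1.8798/1.9100 = 98.4%.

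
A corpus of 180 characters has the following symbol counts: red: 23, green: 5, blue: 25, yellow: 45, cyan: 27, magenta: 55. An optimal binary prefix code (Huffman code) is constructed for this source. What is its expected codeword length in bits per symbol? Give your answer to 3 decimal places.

2.444 bits/symbol

Probabilities are the counts divided by 180.
Repeatedly combine the two least-probable nodes; the expected code length is the sum of the merged weights.
merge 1/36 + 23/180 → 7/45
merge 5/36 + 3/20 → 13/45
merge 7/45 + 1/4 → 73/180
merge 13/45 + 11/36 → 107/180
merge 73/180 + 107/180 → 1
L = 7/45 + 13/45 + 73/180 + 107/180 + 1 = 22/9 ≈ 2.444 bits/symbol.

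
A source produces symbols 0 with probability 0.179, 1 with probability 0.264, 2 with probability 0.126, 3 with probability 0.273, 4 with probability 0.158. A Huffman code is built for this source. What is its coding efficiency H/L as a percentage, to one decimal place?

Entropy H = −Σ p log₂ p ≈ 2.2600 bits.
Huffman merges: 63/500+79/500→71/250; 179/1000+33/125→443/1000; 273/1000+71/250→557/1000; 443/1000+557/1000→1. L = 571/250 ≈ 2.2840.
Efficiency = H/L = 2.2600/2.2840 = 98.9%.

98.9%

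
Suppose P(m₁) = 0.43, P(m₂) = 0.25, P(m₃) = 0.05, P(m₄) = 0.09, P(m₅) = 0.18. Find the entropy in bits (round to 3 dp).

1.998 bits

H = −Σ pᵢ log₂ pᵢ.
−0.43·log₂(0.43) = 0.5236
−0.25·log₂(0.25) = 0.5000
−0.05·log₂(0.05) = 0.2161
−0.09·log₂(0.09) = 0.3127
−0.18·log₂(0.18) = 0.4453
Sum ≈ 1.9976 → 1.998 bits.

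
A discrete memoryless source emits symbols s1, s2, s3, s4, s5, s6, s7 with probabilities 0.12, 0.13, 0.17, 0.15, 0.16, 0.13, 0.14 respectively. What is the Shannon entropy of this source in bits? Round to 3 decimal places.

2.798 bits

H = −Σ pᵢ log₂ pᵢ.
−0.12·log₂(0.12) = 0.3671
−0.13·log₂(0.13) = 0.3826
−0.17·log₂(0.17) = 0.4346
−0.15·log₂(0.15) = 0.4105
−0.16·log₂(0.16) = 0.4230
−0.13·log₂(0.13) = 0.3826
−0.14·log₂(0.14) = 0.3971
Sum ≈ 2.7976 → 2.798 bits.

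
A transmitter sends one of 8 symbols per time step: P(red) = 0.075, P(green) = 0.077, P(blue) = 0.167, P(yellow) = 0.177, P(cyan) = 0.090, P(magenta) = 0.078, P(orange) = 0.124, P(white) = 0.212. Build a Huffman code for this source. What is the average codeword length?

Repeatedly combine the two least-probable nodes; the expected code length is the sum of the merged weights.
merge 3/40 + 77/1000 → 19/125
merge 39/500 + 9/100 → 21/125
merge 31/250 + 19/125 → 69/250
merge 167/1000 + 21/125 → 67/200
merge 177/1000 + 53/250 → 389/1000
merge 69/250 + 67/200 → 611/1000
merge 389/1000 + 611/1000 → 1
L = 19/125 + 21/125 + 69/250 + 67/200 + 389/1000 + 611/1000 + 1 = 2931/1000 = 2.931 bits/symbol.

2.931 bits/symbol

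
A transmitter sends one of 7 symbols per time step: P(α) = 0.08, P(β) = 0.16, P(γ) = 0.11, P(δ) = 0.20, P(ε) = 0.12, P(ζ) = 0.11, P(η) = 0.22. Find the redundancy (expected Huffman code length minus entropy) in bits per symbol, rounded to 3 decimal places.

0.043 bits

Entropy H = −Σ p log₂ p ≈ 2.7271 bits.
Huffman merges: 2/25+11/100→19/100; 11/100+3/25→23/100; 4/25+19/100→7/20; 1/5+11/50→21/50; 23/100+7/20→29/50; 21/50+29/50→1. L = 277/100 ≈ 2.7700.
L − H = 2.7700 − 2.7271 = 0.043 bits.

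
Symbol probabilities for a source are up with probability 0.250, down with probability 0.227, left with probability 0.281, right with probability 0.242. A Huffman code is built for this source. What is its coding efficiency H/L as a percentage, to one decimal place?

99.8%

Entropy H = −Σ p log₂ p ≈ 1.9956 bits.
Huffman merges: 227/1000+121/500→469/1000; 1/4+281/1000→531/1000; 469/1000+531/1000→1. L = 2 ≈ 2.0000.
Efficiency = H/L = 1.9956/2.0000 = 99.8%.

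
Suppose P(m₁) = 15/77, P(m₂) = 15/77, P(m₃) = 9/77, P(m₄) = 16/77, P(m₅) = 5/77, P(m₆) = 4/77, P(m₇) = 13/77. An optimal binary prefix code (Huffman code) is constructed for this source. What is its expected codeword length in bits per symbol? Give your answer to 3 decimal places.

Repeatedly combine the two least-probable nodes; the expected code length is the sum of the merged weights.
merge 4/77 + 5/77 → 9/77
merge 9/77 + 9/77 → 18/77
merge 13/77 + 15/77 → 4/11
merge 15/77 + 16/77 → 31/77
merge 18/77 + 4/11 → 46/77
merge 31/77 + 46/77 → 1
L = 9/77 + 18/77 + 4/11 + 31/77 + 46/77 + 1 = 19/7 ≈ 2.714 bits/symbol.

2.714 bits/symbol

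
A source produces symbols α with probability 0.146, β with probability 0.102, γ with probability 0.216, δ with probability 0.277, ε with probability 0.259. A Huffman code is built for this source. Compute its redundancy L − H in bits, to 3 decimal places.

Entropy H = −Σ p log₂ p ≈ 2.2366 bits.
Huffman merges: 51/500+73/500→31/125; 27/125+31/125→58/125; 259/1000+277/1000→67/125; 58/125+67/125→1. L = 281/125 ≈ 2.2480.
L − H = 2.2480 − 2.2366 = 0.011 bits.

0.011 bits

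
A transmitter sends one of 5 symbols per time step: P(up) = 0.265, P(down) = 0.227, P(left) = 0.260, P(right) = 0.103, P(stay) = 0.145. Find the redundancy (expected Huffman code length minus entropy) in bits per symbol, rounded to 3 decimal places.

0.008 bits

Entropy H = −Σ p log₂ p ≈ 2.2403 bits.
Huffman merges: 103/1000+29/200→31/125; 227/1000+31/125→19/40; 13/50+53/200→21/40; 19/40+21/40→1. L = 281/125 ≈ 2.2480.
L − H = 2.2480 − 2.2403 = 0.008 bits.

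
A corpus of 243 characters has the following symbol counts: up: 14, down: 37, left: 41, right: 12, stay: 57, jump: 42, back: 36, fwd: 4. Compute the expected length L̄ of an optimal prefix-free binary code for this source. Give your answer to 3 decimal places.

2.782 bits/symbol

Probabilities are the counts divided by 243.
Repeatedly combine the two least-probable nodes; the expected code length is the sum of the merged weights.
merge 4/243 + 4/81 → 16/243
merge 14/243 + 16/243 → 10/81
merge 10/81 + 4/27 → 22/81
merge 37/243 + 41/243 → 26/81
merge 14/81 + 19/81 → 11/27
merge 22/81 + 26/81 → 16/27
merge 11/27 + 16/27 → 1
L = 16/243 + 10/81 + 22/81 + 26/81 + 11/27 + 16/27 + 1 = 676/243 ≈ 2.782 bits/symbol.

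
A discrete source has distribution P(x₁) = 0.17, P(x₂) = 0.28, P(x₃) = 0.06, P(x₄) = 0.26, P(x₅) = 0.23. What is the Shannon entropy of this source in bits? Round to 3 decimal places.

H = −Σ pᵢ log₂ pᵢ.
−0.17·log₂(0.17) = 0.4346
−0.28·log₂(0.28) = 0.5142
−0.06·log₂(0.06) = 0.2435
−0.26·log₂(0.26) = 0.5053
−0.23·log₂(0.23) = 0.4877
Sum ≈ 2.1853 → 2.185 bits.

2.185 bits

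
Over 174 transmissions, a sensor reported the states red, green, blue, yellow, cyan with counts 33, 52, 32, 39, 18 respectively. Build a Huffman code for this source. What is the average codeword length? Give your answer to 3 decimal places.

Probabilities are the counts divided by 174.
Repeatedly combine the two least-probable nodes; the expected code length is the sum of the merged weights.
merge 3/29 + 16/87 → 25/87
merge 11/58 + 13/58 → 12/29
merge 25/87 + 26/87 → 17/29
merge 12/29 + 17/29 → 1
L = 25/87 + 12/29 + 17/29 + 1 = 199/87 ≈ 2.287 bits/symbol.

2.287 bits/symbol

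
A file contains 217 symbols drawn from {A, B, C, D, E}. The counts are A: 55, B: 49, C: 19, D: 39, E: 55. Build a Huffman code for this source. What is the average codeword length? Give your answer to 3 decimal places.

2.267 bits/symbol

Probabilities are the counts divided by 217.
Repeatedly combine the two least-probable nodes; the expected code length is the sum of the merged weights.
merge 19/217 + 39/217 → 58/217
merge 7/31 + 55/217 → 104/217
merge 55/217 + 58/217 → 113/217
merge 104/217 + 113/217 → 1
L = 58/217 + 104/217 + 113/217 + 1 = 492/217 ≈ 2.267 bits/symbol.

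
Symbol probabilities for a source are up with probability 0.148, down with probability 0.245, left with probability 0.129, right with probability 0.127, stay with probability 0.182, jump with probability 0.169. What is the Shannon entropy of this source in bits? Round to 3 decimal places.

2.545 bits

H = −Σ pᵢ log₂ pᵢ.
−0.148·log₂(0.148) = 0.4079
−0.245·log₂(0.245) = 0.4971
−0.129·log₂(0.129) = 0.3811
−0.127·log₂(0.127) = 0.3781
−0.182·log₂(0.182) = 0.4474
−0.169·log₂(0.169) = 0.4335
Sum ≈ 2.5451 → 2.545 bits.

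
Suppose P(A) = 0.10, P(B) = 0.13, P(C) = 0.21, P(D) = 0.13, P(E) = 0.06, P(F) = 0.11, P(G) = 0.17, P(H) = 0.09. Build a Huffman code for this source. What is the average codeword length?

2.94 bits/symbol

Repeatedly combine the two least-probable nodes; the expected code length is the sum of the merged weights.
merge 3/50 + 9/100 → 3/20
merge 1/10 + 11/100 → 21/100
merge 13/100 + 13/100 → 13/50
merge 3/20 + 17/100 → 8/25
merge 21/100 + 21/100 → 21/50
merge 13/50 + 8/25 → 29/50
merge 21/50 + 29/50 → 1
L = 3/20 + 21/100 + 13/50 + 8/25 + 21/50 + 29/50 + 1 = 147/50 = 2.94 bits/symbol.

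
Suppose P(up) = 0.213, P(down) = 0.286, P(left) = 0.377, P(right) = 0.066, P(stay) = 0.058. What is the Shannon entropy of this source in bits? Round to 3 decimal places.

2.019 bits

H = −Σ pᵢ log₂ pᵢ.
−0.213·log₂(0.213) = 0.4752
−0.286·log₂(0.286) = 0.5165
−0.377·log₂(0.377) = 0.5306
−0.066·log₂(0.066) = 0.2588
−0.058·log₂(0.058) = 0.2383
Sum ≈ 2.0194 → 2.019 bits.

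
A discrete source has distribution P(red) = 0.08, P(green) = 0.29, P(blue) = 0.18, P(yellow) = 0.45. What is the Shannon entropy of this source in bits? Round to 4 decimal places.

H = −Σ pᵢ log₂ pᵢ.
−0.08·log₂(0.08) = 0.2915
−0.29·log₂(0.29) = 0.5179
−0.18·log₂(0.18) = 0.4453
−0.45·log₂(0.45) = 0.5184
Sum ≈ 1.7731 → 1.7731 bits.

1.7731 bits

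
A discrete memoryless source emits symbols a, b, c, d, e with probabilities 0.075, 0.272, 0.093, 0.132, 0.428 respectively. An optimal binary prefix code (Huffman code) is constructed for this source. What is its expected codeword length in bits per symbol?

Repeatedly combine the two least-probable nodes; the expected code length is the sum of the merged weights.
merge 3/40 + 93/1000 → 21/125
merge 33/250 + 21/125 → 3/10
merge 34/125 + 3/10 → 143/250
merge 107/250 + 143/250 → 1
L = 21/125 + 3/10 + 143/250 + 1 = 51/25 = 2.04 bits/symbol.

2.04 bits/symbol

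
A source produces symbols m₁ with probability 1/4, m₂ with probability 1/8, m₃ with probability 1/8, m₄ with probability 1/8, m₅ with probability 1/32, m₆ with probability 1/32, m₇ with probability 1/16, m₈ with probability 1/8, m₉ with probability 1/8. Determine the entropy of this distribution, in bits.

2.9375 bits

Each probability is a power of 1/2, so log₂(1/p) is an integer.
H = Σ p·log₂(1/p) = 1/4·2 + 1/8·3 + 1/8·3 + 1/8·3 + 1/32·5 + 1/32·5 + 1/16·4 + 1/8·3 + 1/8·3 = 2.9375 bits.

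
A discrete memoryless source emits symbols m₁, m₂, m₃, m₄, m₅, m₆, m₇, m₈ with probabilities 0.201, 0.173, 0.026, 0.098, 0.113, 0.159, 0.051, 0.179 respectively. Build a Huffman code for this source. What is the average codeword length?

Repeatedly combine the two least-probable nodes; the expected code length is the sum of the merged weights.
merge 13/500 + 51/1000 → 77/1000
merge 77/1000 + 49/500 → 7/40
merge 113/1000 + 159/1000 → 34/125
merge 173/1000 + 7/40 → 87/250
merge 179/1000 + 201/1000 → 19/50
merge 34/125 + 87/250 → 31/50
merge 19/50 + 31/50 → 1
L = 77/1000 + 7/40 + 34/125 + 87/250 + 19/50 + 31/50 + 1 = 359/125 = 2.872 bits/symbol.

2.872 bits/symbol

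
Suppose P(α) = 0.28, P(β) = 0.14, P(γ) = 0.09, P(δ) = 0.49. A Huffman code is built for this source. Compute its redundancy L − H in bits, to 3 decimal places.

0.012 bits

Entropy H = −Σ p log₂ p ≈ 1.7283 bits.
Huffman merges: 9/100+7/50→23/100; 23/100+7/25→51/100; 49/100+51/100→1. L = 87/50 ≈ 1.7400.
L − H = 1.7400 − 1.7283 = 0.012 bits.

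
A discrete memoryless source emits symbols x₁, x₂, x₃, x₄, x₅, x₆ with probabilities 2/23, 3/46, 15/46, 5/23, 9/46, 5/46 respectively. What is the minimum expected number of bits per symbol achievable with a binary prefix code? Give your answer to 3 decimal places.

2.413 bits/symbol

Repeatedly combine the two least-probable nodes; the expected code length is the sum of the merged weights.
merge 3/46 + 2/23 → 7/46
merge 5/46 + 7/46 → 6/23
merge 9/46 + 5/23 → 19/46
merge 6/23 + 15/46 → 27/46
merge 19/46 + 27/46 → 1
L = 7/46 + 6/23 + 19/46 + 27/46 + 1 = 111/46 ≈ 2.413 bits/symbol.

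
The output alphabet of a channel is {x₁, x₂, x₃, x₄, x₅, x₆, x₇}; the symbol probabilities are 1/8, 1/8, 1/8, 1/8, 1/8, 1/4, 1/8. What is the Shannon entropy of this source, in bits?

Each probability is a power of 1/2, so log₂(1/p) is an integer.
H = Σ p·log₂(1/p) = 1/8·3 + 1/8·3 + 1/8·3 + 1/8·3 + 1/8·3 + 1/4·2 + 1/8·3 = 2.75 bits.

2.75 bits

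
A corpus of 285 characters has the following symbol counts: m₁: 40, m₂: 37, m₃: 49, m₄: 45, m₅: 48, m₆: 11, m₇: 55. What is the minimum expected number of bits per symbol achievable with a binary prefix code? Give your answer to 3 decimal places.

Probabilities are the counts divided by 285.
Repeatedly combine the two least-probable nodes; the expected code length is the sum of the merged weights.
merge 11/285 + 37/285 → 16/95
merge 8/57 + 3/19 → 17/57
merge 16/95 + 16/95 → 32/95
merge 49/285 + 11/57 → 104/285
merge 17/57 + 32/95 → 181/285
merge 104/285 + 181/285 → 1
L = 16/95 + 17/57 + 32/95 + 104/285 + 181/285 + 1 = 799/285 ≈ 2.804 bits/symbol.

2.804 bits/symbol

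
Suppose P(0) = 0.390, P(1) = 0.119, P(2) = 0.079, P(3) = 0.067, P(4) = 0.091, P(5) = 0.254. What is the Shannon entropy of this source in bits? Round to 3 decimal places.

H = −Σ pᵢ log₂ pᵢ.
−0.390·log₂(0.390) = 0.5298
−0.119·log₂(0.119) = 0.3654
−0.079·log₂(0.079) = 0.2893
−0.067·log₂(0.067) = 0.2613
−0.091·log₂(0.091) = 0.3147
−0.254·log₂(0.254) = 0.5022
Sum ≈ 2.2627 → 2.263 bits.

2.263 bits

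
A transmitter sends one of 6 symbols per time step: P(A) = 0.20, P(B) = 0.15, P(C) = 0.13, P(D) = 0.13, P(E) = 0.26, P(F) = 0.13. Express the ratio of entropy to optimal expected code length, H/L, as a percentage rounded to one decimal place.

Entropy H = −Σ p log₂ p ≈ 2.5282 bits.
Huffman merges: 13/100+13/100→13/50; 13/100+3/20→7/25; 1/5+13/50→23/50; 13/50+7/25→27/50; 23/50+27/50→1. L = 127/50 ≈ 2.5400.
Efficiency = H/L = 2.5282/2.5400 = 99.5%.

99.5%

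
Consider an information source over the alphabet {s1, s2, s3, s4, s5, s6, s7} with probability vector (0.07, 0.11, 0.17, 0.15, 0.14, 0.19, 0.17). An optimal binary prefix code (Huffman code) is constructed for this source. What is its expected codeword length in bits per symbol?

Repeatedly combine the two least-probable nodes; the expected code length is the sum of the merged weights.
merge 7/100 + 11/100 → 9/50
merge 7/50 + 3/20 → 29/100
merge 17/100 + 17/100 → 17/50
merge 9/50 + 19/100 → 37/100
merge 29/100 + 17/50 → 63/100
merge 37/100 + 63/100 → 1
L = 9/50 + 29/100 + 17/50 + 37/100 + 63/100 + 1 = 281/100 = 2.81 bits/symbol.

2.81 bits/symbol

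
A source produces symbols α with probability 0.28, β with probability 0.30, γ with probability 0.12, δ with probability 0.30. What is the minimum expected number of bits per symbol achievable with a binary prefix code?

Repeatedly combine the two least-probable nodes; the expected code length is the sum of the merged weights.
merge 3/25 + 7/25 → 2/5
merge 3/10 + 3/10 → 3/5
merge 2/5 + 3/5 → 1
L = 2/5 + 3/5 + 1 = 2 bits/symbol.

2 bits/symbol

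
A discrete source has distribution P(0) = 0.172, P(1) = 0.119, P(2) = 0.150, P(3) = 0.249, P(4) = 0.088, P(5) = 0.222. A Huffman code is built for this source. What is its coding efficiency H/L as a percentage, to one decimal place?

99.0%

Entropy H = −Σ p log₂ p ≈ 2.5028 bits.
Huffman merges: 11/125+119/1000→207/1000; 3/20+43/250→161/500; 207/1000+111/500→429/1000; 249/1000+161/500→571/1000; 429/1000+571/1000→1. L = 2529/1000 ≈ 2.5290.
Efficiency = H/L = 2.5028/2.5290 = 99.0%.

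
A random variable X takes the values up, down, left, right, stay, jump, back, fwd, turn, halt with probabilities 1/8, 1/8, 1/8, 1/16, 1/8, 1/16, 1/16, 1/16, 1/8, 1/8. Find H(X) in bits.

3.25 bits

Each probability is a power of 1/2, so log₂(1/p) is an integer.
H = Σ p·log₂(1/p) = 1/8·3 + 1/8·3 + 1/8·3 + 1/16·4 + 1/8·3 + 1/16·4 + 1/16·4 + 1/16·4 + 1/8·3 + 1/8·3 = 3.25 bits.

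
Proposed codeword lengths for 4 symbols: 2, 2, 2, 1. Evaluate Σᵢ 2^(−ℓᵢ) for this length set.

With common denominator 2^2 = 4: Σ 2^(−ℓᵢ) = 1/4 + 1/4 + 1/4 + 2/4 = 5/4 = 1.25.

1.25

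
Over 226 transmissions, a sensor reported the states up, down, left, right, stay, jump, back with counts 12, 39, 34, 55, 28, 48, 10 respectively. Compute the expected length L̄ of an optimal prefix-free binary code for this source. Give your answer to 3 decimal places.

Probabilities are the counts divided by 226.
Repeatedly combine the two least-probable nodes; the expected code length is the sum of the merged weights.
merge 5/113 + 6/113 → 11/113
merge 11/113 + 14/113 → 25/113
merge 17/113 + 39/226 → 73/226
merge 24/113 + 25/113 → 49/113
merge 55/226 + 73/226 → 64/113
merge 49/113 + 64/113 → 1
L = 11/113 + 25/113 + 73/226 + 49/113 + 64/113 + 1 = 597/226 ≈ 2.642 bits/symbol.

2.642 bits/symbol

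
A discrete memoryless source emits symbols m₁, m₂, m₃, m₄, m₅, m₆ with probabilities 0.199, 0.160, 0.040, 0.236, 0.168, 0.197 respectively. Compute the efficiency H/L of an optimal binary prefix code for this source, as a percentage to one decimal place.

Entropy H = −Σ p log₂ p ≈ 2.4580 bits.
Huffman merges: 1/25+4/25→1/5; 21/125+197/1000→73/200; 199/1000+1/5→399/1000; 59/250+73/200→601/1000; 399/1000+601/1000→1. L = 513/200 ≈ 2.5650.
Efficiency = H/L = 2.4580/2.5650 = 95.8%.

95.8%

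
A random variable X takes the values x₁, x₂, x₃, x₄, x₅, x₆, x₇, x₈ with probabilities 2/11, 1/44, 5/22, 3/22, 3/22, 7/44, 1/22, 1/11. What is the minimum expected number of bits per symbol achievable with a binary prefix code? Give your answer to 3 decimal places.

2.818 bits/symbol

Repeatedly combine the two least-probable nodes; the expected code length is the sum of the merged weights.
merge 1/44 + 1/22 → 3/44
merge 3/44 + 1/11 → 7/44
merge 3/22 + 3/22 → 3/11
merge 7/44 + 7/44 → 7/22
merge 2/11 + 5/22 → 9/22
merge 3/11 + 7/22 → 13/22
merge 9/22 + 13/22 → 1
L = 3/44 + 7/44 + 3/11 + 7/22 + 9/22 + 13/22 + 1 = 31/11 ≈ 2.818 bits/symbol.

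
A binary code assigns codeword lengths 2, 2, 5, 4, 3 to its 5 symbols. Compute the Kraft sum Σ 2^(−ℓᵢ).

0.71875

With common denominator 2^5 = 32: Σ 2^(−ℓᵢ) = 8/32 + 8/32 + 1/32 + 2/32 + 4/32 = 23/32 = 0.71875.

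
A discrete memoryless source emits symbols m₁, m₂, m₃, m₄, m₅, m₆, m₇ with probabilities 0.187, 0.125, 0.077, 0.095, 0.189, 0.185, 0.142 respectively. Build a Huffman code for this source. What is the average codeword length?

Repeatedly combine the two least-probable nodes; the expected code length is the sum of the merged weights.
merge 77/1000 + 19/200 → 43/250
merge 1/8 + 71/500 → 267/1000
merge 43/250 + 37/200 → 357/1000
merge 187/1000 + 189/1000 → 47/125
merge 267/1000 + 357/1000 → 78/125
merge 47/125 + 78/125 → 1
L = 43/250 + 267/1000 + 357/1000 + 47/125 + 78/125 + 1 = 699/250 = 2.796 bits/symbol.

2.796 bits/symbol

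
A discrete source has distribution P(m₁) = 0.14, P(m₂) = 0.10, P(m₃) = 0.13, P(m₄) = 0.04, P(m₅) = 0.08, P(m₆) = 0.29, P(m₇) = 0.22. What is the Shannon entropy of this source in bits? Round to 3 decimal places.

2.588 bits

H = −Σ pᵢ log₂ pᵢ.
−0.14·log₂(0.14) = 0.3971
−0.10·log₂(0.10) = 0.3322
−0.13·log₂(0.13) = 0.3826
−0.04·log₂(0.04) = 0.1858
−0.08·log₂(0.08) = 0.2915
−0.29·log₂(0.29) = 0.5179
−0.22·log₂(0.22) = 0.4806
Sum ≈ 2.5877 → 2.588 bits.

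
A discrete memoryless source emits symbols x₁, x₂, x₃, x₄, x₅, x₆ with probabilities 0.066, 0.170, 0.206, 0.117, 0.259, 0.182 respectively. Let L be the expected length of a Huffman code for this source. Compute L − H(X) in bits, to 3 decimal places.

Entropy H = −Σ p log₂ p ≈ 2.4772 bits.
Huffman merges: 33/500+117/1000→183/1000; 17/100+91/500→44/125; 183/1000+103/500→389/1000; 259/1000+44/125→611/1000; 389/1000+611/1000→1. L = 507/200 ≈ 2.5350.
L − H = 2.5350 − 2.4772 = 0.058 bits.

0.058 bits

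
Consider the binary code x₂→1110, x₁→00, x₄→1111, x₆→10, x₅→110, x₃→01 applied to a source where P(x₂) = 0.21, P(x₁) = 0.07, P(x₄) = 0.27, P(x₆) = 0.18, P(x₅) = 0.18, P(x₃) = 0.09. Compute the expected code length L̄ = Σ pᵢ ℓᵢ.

3.14 bits/symbol

L̄ = Σ pᵢ·ℓᵢ = 0.21·4 + 0.07·2 + 0.27·4 + 0.18·2 + 0.18·3 + 0.09·2 = 3.14 bits/symbol.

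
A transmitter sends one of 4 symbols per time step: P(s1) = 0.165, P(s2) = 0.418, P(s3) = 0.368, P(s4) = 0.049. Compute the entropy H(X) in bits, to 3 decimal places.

1.699 bits

H = −Σ pᵢ log₂ pᵢ.
−0.165·log₂(0.165) = 0.4289
−0.418·log₂(0.418) = 0.5260
−0.368·log₂(0.368) = 0.5307
−0.049·log₂(0.049) = 0.2132
Sum ≈ 1.6989 → 1.699 bits.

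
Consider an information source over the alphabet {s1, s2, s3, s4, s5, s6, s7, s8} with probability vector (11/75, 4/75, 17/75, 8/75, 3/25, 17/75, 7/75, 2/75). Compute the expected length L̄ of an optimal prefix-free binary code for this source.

2.8 bits/symbol

Repeatedly combine the two least-probable nodes; the expected code length is the sum of the merged weights.
merge 2/75 + 4/75 → 2/25
merge 2/25 + 7/75 → 13/75
merge 8/75 + 3/25 → 17/75
merge 11/75 + 13/75 → 8/25
merge 17/75 + 17/75 → 34/75
merge 17/75 + 8/25 → 41/75
merge 34/75 + 41/75 → 1
L = 2/25 + 13/75 + 17/75 + 8/25 + 34/75 + 41/75 + 1 = 14/5 = 2.8 bits/symbol.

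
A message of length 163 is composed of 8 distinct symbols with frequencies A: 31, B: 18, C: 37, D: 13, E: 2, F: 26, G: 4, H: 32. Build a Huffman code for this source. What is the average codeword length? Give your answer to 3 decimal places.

Probabilities are the counts divided by 163.
Repeatedly combine the two least-probable nodes; the expected code length is the sum of the merged weights.
merge 2/163 + 4/163 → 6/163
merge 6/163 + 13/163 → 19/163
merge 18/163 + 19/163 → 37/163
merge 26/163 + 31/163 → 57/163
merge 32/163 + 37/163 → 69/163
merge 37/163 + 57/163 → 94/163
merge 69/163 + 94/163 → 1
L = 6/163 + 19/163 + 37/163 + 57/163 + 69/163 + 94/163 + 1 = 445/163 ≈ 2.730 bits/symbol.

2.730 bits/symbol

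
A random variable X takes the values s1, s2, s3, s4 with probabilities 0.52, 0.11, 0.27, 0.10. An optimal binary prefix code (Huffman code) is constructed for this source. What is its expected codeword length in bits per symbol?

1.69 bits/symbol

Repeatedly combine the two least-probable nodes; the expected code length is the sum of the merged weights.
merge 1/10 + 11/100 → 21/100
merge 21/100 + 27/100 → 12/25
merge 12/25 + 13/25 → 1
L = 21/100 + 12/25 + 1 = 169/100 = 1.69 bits/symbol.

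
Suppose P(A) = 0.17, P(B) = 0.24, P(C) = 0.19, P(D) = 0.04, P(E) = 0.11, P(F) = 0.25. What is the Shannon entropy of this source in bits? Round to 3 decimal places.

H = −Σ pᵢ log₂ pᵢ.
−0.17·log₂(0.17) = 0.4346
−0.24·log₂(0.24) = 0.4941
−0.19·log₂(0.19) = 0.4552
−0.04·log₂(0.04) = 0.1858
−0.11·log₂(0.11) = 0.3503
−0.25·log₂(0.25) = 0.5000
Sum ≈ 2.4200 → 2.420 bits.

2.420 bits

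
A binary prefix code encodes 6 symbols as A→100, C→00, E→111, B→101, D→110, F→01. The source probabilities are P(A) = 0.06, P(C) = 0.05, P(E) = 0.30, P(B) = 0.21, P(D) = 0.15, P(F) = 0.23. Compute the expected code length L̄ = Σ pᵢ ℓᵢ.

L̄ = Σ pᵢ·ℓᵢ = 0.06·3 + 0.05·2 + 0.30·3 + 0.21·3 + 0.15·3 + 0.23·2 = 2.72 bits/symbol.

2.72 bits/symbol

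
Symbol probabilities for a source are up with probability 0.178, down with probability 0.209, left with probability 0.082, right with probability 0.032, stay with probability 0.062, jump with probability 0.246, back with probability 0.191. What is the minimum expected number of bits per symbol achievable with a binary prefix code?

2.624 bits/symbol

Repeatedly combine the two least-probable nodes; the expected code length is the sum of the merged weights.
merge 4/125 + 31/500 → 47/500
merge 41/500 + 47/500 → 22/125
merge 22/125 + 89/500 → 177/500
merge 191/1000 + 209/1000 → 2/5
merge 123/500 + 177/500 → 3/5
merge 2/5 + 3/5 → 1
L = 47/500 + 22/125 + 177/500 + 2/5 + 3/5 + 1 = 328/125 = 2.624 bits/symbol.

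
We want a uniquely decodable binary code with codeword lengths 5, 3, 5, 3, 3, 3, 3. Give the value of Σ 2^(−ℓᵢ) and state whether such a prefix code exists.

With common denominator 2^5 = 32: Σ 2^(−ℓᵢ) = 1/32 + 4/32 + 1/32 + 4/32 + 4/32 + 4/32 + 4/32 = 22/32 = 0.6875.
Kraft's inequality requires Σ ≤ 1; here Σ = 0.6875 ≤ 1, so such a prefix code exists.

0.6875; yes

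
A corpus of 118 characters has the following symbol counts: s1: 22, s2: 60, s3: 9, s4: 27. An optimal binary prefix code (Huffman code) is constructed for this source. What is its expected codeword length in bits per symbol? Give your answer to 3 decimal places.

Probabilities are the counts divided by 118.
Repeatedly combine the two least-probable nodes; the expected code length is the sum of the merged weights.
merge 9/118 + 11/59 → 31/118
merge 27/118 + 31/118 → 29/59
merge 29/59 + 30/59 → 1
L = 31/118 + 29/59 + 1 = 207/118 ≈ 1.754 bits/symbol.

1.754 bits/symbol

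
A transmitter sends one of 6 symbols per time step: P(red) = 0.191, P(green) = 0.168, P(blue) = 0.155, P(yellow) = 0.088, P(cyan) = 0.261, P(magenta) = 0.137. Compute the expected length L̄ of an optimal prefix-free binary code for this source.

Repeatedly combine the two least-probable nodes; the expected code length is the sum of the merged weights.
merge 11/125 + 137/1000 → 9/40
merge 31/200 + 21/125 → 323/1000
merge 191/1000 + 9/40 → 52/125
merge 261/1000 + 323/1000 → 73/125
merge 52/125 + 73/125 → 1
L = 9/40 + 323/1000 + 52/125 + 73/125 + 1 = 637/250 = 2.548 bits/symbol.

2.548 bits/symbol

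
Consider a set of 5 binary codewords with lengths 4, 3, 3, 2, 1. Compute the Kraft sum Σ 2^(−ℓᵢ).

With common denominator 2^4 = 16: Σ 2^(−ℓᵢ) = 1/16 + 2/16 + 2/16 + 4/16 + 8/16 = 17/16 = 1.0625.

1.0625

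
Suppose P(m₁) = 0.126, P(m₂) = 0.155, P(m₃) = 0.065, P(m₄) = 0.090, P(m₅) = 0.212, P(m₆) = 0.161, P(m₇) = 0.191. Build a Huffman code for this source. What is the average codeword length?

Repeatedly combine the two least-probable nodes; the expected code length is the sum of the merged weights.
merge 13/200 + 9/100 → 31/200
merge 63/500 + 31/200 → 281/1000
merge 31/200 + 161/1000 → 79/250
merge 191/1000 + 53/250 → 403/1000
merge 281/1000 + 79/250 → 597/1000
merge 403/1000 + 597/1000 → 1
L = 31/200 + 281/1000 + 79/250 + 403/1000 + 597/1000 + 1 = 344/125 = 2.752 bits/symbol.

2.752 bits/symbol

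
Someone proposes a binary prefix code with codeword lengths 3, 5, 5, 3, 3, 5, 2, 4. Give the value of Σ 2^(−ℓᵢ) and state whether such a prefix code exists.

With common denominator 2^5 = 32: Σ 2^(−ℓᵢ) = 4/32 + 1/32 + 1/32 + 4/32 + 4/32 + 1/32 + 8/32 + 2/32 = 25/32 = 0.78125.
Kraft's inequality requires Σ ≤ 1; here Σ = 0.78125 ≤ 1, so such a prefix code exists.

0.78125; yes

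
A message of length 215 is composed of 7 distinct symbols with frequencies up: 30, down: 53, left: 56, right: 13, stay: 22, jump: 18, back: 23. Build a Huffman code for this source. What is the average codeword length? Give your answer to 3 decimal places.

2.637 bits/symbol

Probabilities are the counts divided by 215.
Repeatedly combine the two least-probable nodes; the expected code length is the sum of the merged weights.
merge 13/215 + 18/215 → 31/215
merge 22/215 + 23/215 → 9/43
merge 6/43 + 31/215 → 61/215
merge 9/43 + 53/215 → 98/215
merge 56/215 + 61/215 → 117/215
merge 98/215 + 117/215 → 1
L = 31/215 + 9/43 + 61/215 + 98/215 + 117/215 + 1 = 567/215 ≈ 2.637 bits/symbol.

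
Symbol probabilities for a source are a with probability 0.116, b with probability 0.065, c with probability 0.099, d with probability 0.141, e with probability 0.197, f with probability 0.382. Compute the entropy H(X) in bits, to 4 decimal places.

2.3377 bits

H = −Σ pᵢ log₂ pᵢ.
−0.116·log₂(0.116) = 0.3605
−0.065·log₂(0.065) = 0.2563
−0.099·log₂(0.099) = 0.3303
−0.141·log₂(0.141) = 0.3985
−0.197·log₂(0.197) = 0.4617
−0.382·log₂(0.382) = 0.5304
Sum ≈ 2.3377 → 2.3377 bits.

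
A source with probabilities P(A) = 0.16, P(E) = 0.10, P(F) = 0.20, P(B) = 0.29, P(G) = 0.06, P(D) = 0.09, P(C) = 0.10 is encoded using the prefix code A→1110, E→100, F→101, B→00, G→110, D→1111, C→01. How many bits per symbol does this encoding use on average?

L̄ = Σ pᵢ·ℓᵢ = 0.16·4 + 0.10·3 + 0.20·3 + 0.29·2 + 0.06·3 + 0.09·4 + 0.10·2 = 2.86 bits/symbol.

2.86 bits/symbol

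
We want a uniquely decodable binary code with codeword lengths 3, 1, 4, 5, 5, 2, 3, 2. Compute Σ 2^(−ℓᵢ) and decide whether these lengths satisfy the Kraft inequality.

With common denominator 2^5 = 32: Σ 2^(−ℓᵢ) = 4/32 + 16/32 + 2/32 + 1/32 + 1/32 + 8/32 + 4/32 + 8/32 = 44/32 = 1.375.
Kraft's inequality requires Σ ≤ 1; here Σ = 1.375 > 1, so no such prefix code exists.

1.375; no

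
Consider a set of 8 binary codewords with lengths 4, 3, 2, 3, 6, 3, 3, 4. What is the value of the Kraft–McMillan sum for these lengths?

With common denominator 2^6 = 64: Σ 2^(−ℓᵢ) = 4/64 + 8/64 + 16/64 + 8/64 + 1/64 + 8/64 + 8/64 + 4/64 = 57/64 = 0.890625.

0.890625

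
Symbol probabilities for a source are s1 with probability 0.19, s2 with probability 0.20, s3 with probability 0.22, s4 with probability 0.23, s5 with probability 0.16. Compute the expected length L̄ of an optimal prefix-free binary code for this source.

2.35 bits/symbol

Repeatedly combine the two least-probable nodes; the expected code length is the sum of the merged weights.
merge 4/25 + 19/100 → 7/20
merge 1/5 + 11/50 → 21/50
merge 23/100 + 7/20 → 29/50
merge 21/50 + 29/50 → 1
L = 7/20 + 21/50 + 29/50 + 1 = 47/20 = 2.35 bits/symbol.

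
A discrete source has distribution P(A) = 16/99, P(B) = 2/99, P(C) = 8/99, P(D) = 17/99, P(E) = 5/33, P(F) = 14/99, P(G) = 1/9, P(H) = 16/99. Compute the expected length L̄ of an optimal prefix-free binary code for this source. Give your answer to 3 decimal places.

2.929 bits/symbol

Repeatedly combine the two least-probable nodes; the expected code length is the sum of the merged weights.
merge 2/99 + 8/99 → 10/99
merge 10/99 + 1/9 → 7/33
merge 14/99 + 5/33 → 29/99
merge 16/99 + 16/99 → 32/99
merge 17/99 + 7/33 → 38/99
merge 29/99 + 32/99 → 61/99
merge 38/99 + 61/99 → 1
L = 10/99 + 7/33 + 29/99 + 32/99 + 38/99 + 61/99 + 1 = 290/99 ≈ 2.929 bits/symbol.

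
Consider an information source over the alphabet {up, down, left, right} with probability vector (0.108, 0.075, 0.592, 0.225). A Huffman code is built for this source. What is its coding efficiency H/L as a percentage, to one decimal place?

Entropy H = −Σ p log₂ p ≈ 1.5590 bits.
Huffman merges: 3/40+27/250→183/1000; 183/1000+9/40→51/125; 51/125+74/125→1. L = 1591/1000 ≈ 1.5910.
Efficiency = H/L = 1.5590/1.5910 = 98.0%.

98.0%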